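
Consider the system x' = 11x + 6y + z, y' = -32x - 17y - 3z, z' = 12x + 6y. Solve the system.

x(t) = K_1e^(-t) - 3K_2e^(-2t) + 2K_3e^(-3t), y(t) = -2K_1e^(-t) + 7K_2e^(-2t) - 5K_3e^(-3t), z(t) = -3K_2e^(-2t) + 2K_3e^(-3t)

Coefficient matrix A = [[11, 6, 1], [-32, -17, -3], [12, 6, 0]].
det(A - λI) = 0 gives eigenvalues λ = -1, -2, -3.
For λ=-1: eigenvector (1,-2,0).
For λ=-2: eigenvector (-3,7,-3).
For λ=-3: eigenvector (2,-5,2).
General solution: K_1e^(-t)(1,-2,0) + K_2e^(-2t)(-3,7,-3) + K_3e^(-3t)(2,-5,2).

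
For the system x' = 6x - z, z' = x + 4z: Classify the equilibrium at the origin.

A = [[6,-1],[1,4]]; det(A-λI) = λ^2 - 10λ + 25.
repeated λ = 5 with a single eigenvector.

unstable improper node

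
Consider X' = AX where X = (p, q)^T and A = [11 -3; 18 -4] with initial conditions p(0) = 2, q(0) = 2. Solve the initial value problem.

p(t) = 4e^(5t) - 2e^(2t), q(t) = 8e^(5t) - 6e^(2t)

Coefficient matrix A = [[11, -3], [18, -4]].
Characteristic polynomial det(A - λI) = λ^2 - 7λ + 10 = 0.
Eigenvalues λ = 5, 2.
For λ=5: (A-λI) row 1 is [6, -3], so an eigenvector is (-1, -2).
For λ=2: (A-λI) row 1 is [9, -3], so an eigenvector is (1, 3).
General solution: K_1e^(5t)(-1,-2) + K_2e^(2t)(1,3).
Applying p(0)=2, q(0)=2 gives K_1=-4, K_2=-2.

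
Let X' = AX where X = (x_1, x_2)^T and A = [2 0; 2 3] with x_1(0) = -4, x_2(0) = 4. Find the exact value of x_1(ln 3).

-36

A = [[2,0],[2,3]]; eigenvalues λ = 2, 3.
Eigenvectors: (1,-2) for λ=2, (0,1) for λ=3.
From the initial condition, c_1 = -4, c_2 = -4.
x_1(ln 3) = (-4)(3^2)(1) + (-4)(3^3)(0) = -36.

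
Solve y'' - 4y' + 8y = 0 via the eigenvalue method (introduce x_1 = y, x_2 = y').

Let x_1 = y, x_2 = y'. Then x_1' = x_2 and x_2' = -8x_1 + 4x_2.
A = [[0,1],[-8,4]]; det(A-λI) = λ^2 - 4λ + 8.
Eigenvalues λ = 2 ± 2i.

y(t) = C_1e^(2t)cos(2t) + C_2e^(2t)sin(2t)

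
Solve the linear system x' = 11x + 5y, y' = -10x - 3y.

Coefficient matrix A = [[11, 5], [-10, -3]].
Characteristic polynomial det(A - λI) = λ^2 - 8λ + 17 = 0.
Eigenvalues λ = 4 ± i (complex conjugate pair).
For λ=4+i: an eigenvector is (2,-3) - i(-1,1) = (2 + i, -3 - i).
A real fundamental pair from Re and Im of e^((4+i)t)v: X_1 = e^(4t)(cos(t)·(2,-3) + sin(t)·(-1,1)), X_2 = e^(4t)(sin(t)·(2,-3) - cos(t)·(-1,1)).
General solution: C_1X_1 + C_2X_2.

x(t) = -C_1e^(4t)sin(t) + 2C_1e^(4t)cos(t) + 2C_2e^(4t)sin(t) + C_2e^(4t)cos(t), y(t) = C_1e^(4t)sin(t) - 3C_1e^(4t)cos(t) - 3C_2e^(4t)sin(t) - C_2e^(4t)cos(t)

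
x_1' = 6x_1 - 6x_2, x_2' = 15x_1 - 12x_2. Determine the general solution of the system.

Coefficient matrix A = [[6, -6], [15, -12]].
Characteristic polynomial det(A - λI) = λ^2 + 6λ + 18 = 0.
Eigenvalues λ = -3 ± 3i (complex conjugate pair).
For λ=-3+3i: an eigenvector is (-1,-2) - i(1,1) = (-1 - i, -2 - i).
A real fundamental pair from Re and Im of e^((-3+3i)t)v: X_1 = e^(-3t)(cos(3t)·(-1,-2) + sin(3t)·(1,1)), X_2 = e^(-3t)(sin(3t)·(-1,-2) - cos(3t)·(1,1)).
General solution: C_1X_1 + C_2X_2.

x_1(t) = C_1e^(-3t)sin(3t) - C_1e^(-3t)cos(3t) - C_2e^(-3t)sin(3t) - C_2e^(-3t)cos(3t), x_2(t) = C_1e^(-3t)sin(3t) - 2C_1e^(-3t)cos(3t) - 2C_2e^(-3t)sin(3t) - C_2e^(-3t)cos(3t)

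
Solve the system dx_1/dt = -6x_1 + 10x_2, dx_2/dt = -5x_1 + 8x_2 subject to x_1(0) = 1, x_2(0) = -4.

Coefficient matrix A = [[-6, 10], [-5, 8]].
Characteristic polynomial det(A - λI) = λ^2 - 2λ + 2 = 0.
Eigenvalues λ = 1 ± i (complex conjugate pair).
For λ=1+i: an eigenvector is (3,2) - i(-1,-1) = (3 + i, 2 + i).
A real fundamental pair from Re and Im of e^((1+i)t)v: X_1 = e^(t)(cos(t)·(3,2) + sin(t)·(-1,-1)), X_2 = e^(t)(sin(t)·(3,2) - cos(t)·(-1,-1)).
General solution: c_1X_1 + c_2X_2.
Applying x_1(0)=1, x_2(0)=-4 gives c_1=5, c_2=-14.

x_1(t) = -47e^(t)sin(t) + e^(t)cos(t), x_2(t) = -33e^(t)sin(t) - 4e^(t)cos(t)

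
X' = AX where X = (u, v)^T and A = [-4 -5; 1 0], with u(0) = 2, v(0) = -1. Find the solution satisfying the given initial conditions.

Coefficient matrix A = [[-4, -5], [1, 0]].
Characteristic polynomial det(A - λI) = λ^2 + 4λ + 5 = 0.
Eigenvalues λ = -2 ± i (complex conjugate pair).
For λ=-2+i: an eigenvector is (2,-1) - i(1,0) = (2 - i, -1).
A real fundamental pair from Re and Im of e^((-2+i)t)v: X_1 = e^(-2t)(cos(t)·(2,-1) + sin(t)·(1,0)), X_2 = e^(-2t)(sin(t)·(2,-1) - cos(t)·(1,0)).
General solution: c_1X_1 + c_2X_2.
Applying u(0)=2, v(0)=-1 gives c_1=1, c_2=0.

u(t) = e^(-2t)sin(t) + 2e^(-2t)cos(t), v(t) = -e^(-2t)cos(t)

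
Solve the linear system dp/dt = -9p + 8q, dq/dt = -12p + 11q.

p(t) = -K_1e^(-t) + 2K_2e^(3t), q(t) = -K_1e^(-t) + 3K_2e^(3t)

Coefficient matrix A = [[-9, 8], [-12, 11]].
Characteristic polynomial det(A - λI) = λ^2 - 2λ - 3 = 0.
Eigenvalues λ = -1, 3.
For λ=-1: (A-λI) row 1 is [-8, 8], so an eigenvector is (-1, -1).
For λ=3: (A-λI) row 1 is [-12, 8], so an eigenvector is (2, 3).
General solution: K_1e^(-t)(-1,-1) + K_2e^(3t)(2,3).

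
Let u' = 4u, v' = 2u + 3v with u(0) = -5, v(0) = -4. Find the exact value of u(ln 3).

-405

A = [[4,0],[2,3]]; eigenvalues λ = 3, 4.
Eigenvectors: (0,-1) for λ=3, (1,2) for λ=4.
From the initial condition, c_1 = -6, c_2 = -5.
u(ln 3) = (-6)(3^3)(0) + (-5)(3^4)(1) = -405.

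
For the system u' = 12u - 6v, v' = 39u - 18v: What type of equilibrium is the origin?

stable spiral

A = [[12,-6],[39,-18]]; det(A-λI) = λ^2 + 6λ + 18.
λ = -3 ± 3i: negative real part.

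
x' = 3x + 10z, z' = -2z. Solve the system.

x(t) = 2C_1e^(-2t) - C_2e^(3t), z(t) = -C_1e^(-2t)

Coefficient matrix A = [[3, 10], [0, -2]].
Characteristic polynomial det(A - λI) = λ^2 - λ - 6 = 0.
Eigenvalues λ = -2, 3.
For λ=-2: (A-λI) row 1 is [5, 10], so an eigenvector is (2, -1).
For λ=3: (A-λI) row 1 is [0, 10], so an eigenvector is (-1, 0).
General solution: C_1e^(-2t)(2,-1) + C_2e^(3t)(-1,0).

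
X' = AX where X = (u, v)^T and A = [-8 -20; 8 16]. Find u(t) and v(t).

Coefficient matrix A = [[-8, -20], [8, 16]].
Characteristic polynomial det(A - λI) = λ^2 - 8λ + 32 = 0.
Eigenvalues λ = 4 ± 4i (complex conjugate pair).
For λ=4+4i: an eigenvector is (2,-1) - i(-1,1) = (2 + i, -1 - i).
A real fundamental pair from Re and Im of e^((4+4i)t)v: X_1 = e^(4t)(cos(4t)·(2,-1) + sin(4t)·(-1,1)), X_2 = e^(4t)(sin(4t)·(2,-1) - cos(4t)·(-1,1)).
General solution: K_1X_1 + K_2X_2.

u(t) = -K_1e^(4t)sin(4t) + 2K_1e^(4t)cos(4t) + 2K_2e^(4t)sin(4t) + K_2e^(4t)cos(4t), v(t) = K_1e^(4t)sin(4t) - K_1e^(4t)cos(4t) - K_2e^(4t)sin(4t) - K_2e^(4t)cos(4t)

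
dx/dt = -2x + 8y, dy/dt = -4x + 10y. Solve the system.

Coefficient matrix A = [[-2, 8], [-4, 10]].
Characteristic polynomial det(A - λI) = λ^2 - 8λ + 12 = 0.
Eigenvalues λ = 2, 6.
For λ=2: (A-λI) row 1 is [-4, 8], so an eigenvector is (-2, -1).
For λ=6: (A-λI) row 1 is [-8, 8], so an eigenvector is (1, 1).
General solution: C_1e^(2t)(-2,-1) + C_2e^(6t)(1,1).

x(t) = -2C_1e^(2t) + C_2e^(6t), y(t) = -C_1e^(2t) + C_2e^(6t)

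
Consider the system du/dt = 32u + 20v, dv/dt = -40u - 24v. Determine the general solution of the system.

u(t) = -C_1e^(4t)sin(4t) + 2C_1e^(4t)cos(4t) + 2C_2e^(4t)sin(4t) + C_2e^(4t)cos(4t), v(t) = C_1e^(4t)sin(4t) - 3C_1e^(4t)cos(4t) - 3C_2e^(4t)sin(4t) - C_2e^(4t)cos(4t)

Coefficient matrix A = [[32, 20], [-40, -24]].
Characteristic polynomial det(A - λI) = λ^2 - 8λ + 32 = 0.
Eigenvalues λ = 4 ± 4i (complex conjugate pair).
For λ=4+4i: an eigenvector is (2,-3) - i(-1,1) = (2 + i, -3 - i).
A real fundamental pair from Re and Im of e^((4+4i)t)v: X_1 = e^(4t)(cos(4t)·(2,-3) + sin(4t)·(-1,1)), X_2 = e^(4t)(sin(4t)·(2,-3) - cos(4t)·(-1,1)).
General solution: C_1X_1 + C_2X_2.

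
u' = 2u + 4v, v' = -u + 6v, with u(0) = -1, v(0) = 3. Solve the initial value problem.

u(t) = 14te^(4t) - e^(4t), v(t) = 7te^(4t) + 3e^(4t)

Coefficient matrix A = [[2, 4], [-1, 6]].
Characteristic polynomial det(A - λI) = λ^2 - 8λ + 16 = 0.
Single eigenvalue λ = 4 with algebraic multiplicity 2.
Eigenvector v = (2,1); generalized eigenvector w with (A-λI)w=v is (-1,0).
General solution: e^(4t)[c_1·v + c_2·(t·v + w)].
Applying u(0)=-1, v(0)=3 gives c_1=3, c_2=7.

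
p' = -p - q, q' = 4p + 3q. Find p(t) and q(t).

p(t) = -K_1e^(t) - K_2te^(t), q(t) = 2K_1e^(t) + 2K_2te^(t) + K_2e^(t)

Coefficient matrix A = [[-1, -1], [4, 3]].
Characteristic polynomial det(A - λI) = λ^2 - 2λ + 1 = 0.
Single eigenvalue λ = 1 with algebraic multiplicity 2.
Eigenvector v = (-1,2); generalized eigenvector w with (A-λI)w=v is (0,1).
General solution: e^(t)[K_1·v + K_2·(t·v + w)].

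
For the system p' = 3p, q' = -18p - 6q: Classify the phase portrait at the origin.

saddle

A = [[3,0],[-18,-6]]; det(A-λI) = λ^2 + 3λ - 18.
λ = 3, -6: opposite signs.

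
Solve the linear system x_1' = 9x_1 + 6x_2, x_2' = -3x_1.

Coefficient matrix A = [[9, 6], [-3, 0]].
Characteristic polynomial det(A - λI) = λ^2 - 9λ + 18 = 0.
Eigenvalues λ = 6, 3.
For λ=6: (A-λI) row 1 is [3, 6], so an eigenvector is (2, -1).
For λ=3: (A-λI) row 1 is [6, 6], so an eigenvector is (1, -1).
General solution: c_1e^(6t)(2,-1) + c_2e^(3t)(1,-1).

x_1(t) = 2c_1e^(6t) + c_2e^(3t), x_2(t) = -c_1e^(6t) - c_2e^(3t)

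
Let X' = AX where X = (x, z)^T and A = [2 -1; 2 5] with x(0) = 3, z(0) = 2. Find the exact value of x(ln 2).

-16

A = [[2,-1],[2,5]]; eigenvalues λ = 3, 4.
Eigenvectors: (-1,1) for λ=3, (1,-2) for λ=4.
From the initial condition, c_1 = -8, c_2 = -5.
x(ln 2) = (-8)(2^3)(-1) + (-5)(2^4)(1) = -16.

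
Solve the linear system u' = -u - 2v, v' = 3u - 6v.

Coefficient matrix A = [[-1, -2], [3, -6]].
Characteristic polynomial det(A - λI) = λ^2 + 7λ + 12 = 0.
Eigenvalues λ = -4, -3.
For λ=-4: (A-λI) row 1 is [3, -2], so an eigenvector is (2, 3).
For λ=-3: (A-λI) row 1 is [2, -2], so an eigenvector is (-1, -1).
General solution: C_1e^(-4t)(2,3) + C_2e^(-3t)(-1,-1).

u(t) = 2C_1e^(-4t) - C_2e^(-3t), v(t) = 3C_1e^(-4t) - C_2e^(-3t)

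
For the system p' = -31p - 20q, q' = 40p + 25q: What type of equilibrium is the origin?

stable spiral

A = [[-31,-20],[40,25]]; det(A-λI) = λ^2 + 6λ + 25.
λ = -3 ± 4i: negative real part.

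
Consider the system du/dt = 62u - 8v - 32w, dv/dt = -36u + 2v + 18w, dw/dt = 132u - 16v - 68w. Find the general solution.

u(t) = 4C_1e^(-4t) - 2C_2e^(2t) + C_3e^(-2t), v(t) = -3C_1e^(-4t) + C_2e^(2t), w(t) = 9C_1e^(-4t) - 4C_2e^(2t) + 2C_3e^(-2t)

Coefficient matrix A = [[62, -8, -32], [-36, 2, 18], [132, -16, -68]].
det(A - λI) = 0 gives eigenvalues λ = -4, 2, -2.
For λ=-4: eigenvector (4,-3,9).
For λ=2: eigenvector (-2,1,-4).
For λ=-2: eigenvector (1,0,2).
General solution: C_1e^(-4t)(4,-3,9) + C_2e^(2t)(-2,1,-4) + C_3e^(-2t)(1,0,2).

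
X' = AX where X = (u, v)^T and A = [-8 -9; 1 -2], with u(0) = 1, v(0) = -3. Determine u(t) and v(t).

u(t) = 24te^(-5t) + e^(-5t), v(t) = -8te^(-5t) - 3e^(-5t)

Coefficient matrix A = [[-8, -9], [1, -2]].
Characteristic polynomial det(A - λI) = λ^2 + 10λ + 25 = 0.
Single eigenvalue λ = -5 with algebraic multiplicity 2.
Eigenvector v = (3,-1); generalized eigenvector w with (A-λI)w=v is (-1,0).
General solution: e^(-5t)[c_1·v + c_2·(t·v + w)].
Applying u(0)=1, v(0)=-3 gives c_1=3, c_2=8.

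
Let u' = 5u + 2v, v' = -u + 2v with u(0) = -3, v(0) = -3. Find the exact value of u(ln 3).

-729

A = [[5,2],[-1,2]]; eigenvalues λ = 4, 3.
Eigenvectors: (2,-1) for λ=4, (-1,1) for λ=3.
From the initial condition, c_1 = -6, c_2 = -9.
u(ln 3) = (-6)(3^4)(2) + (-9)(3^3)(-1) = -729.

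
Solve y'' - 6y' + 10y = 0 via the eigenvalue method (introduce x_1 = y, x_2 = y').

y(t) = K_1e^(3t)cos(t) + K_2e^(3t)sin(t)

Let x_1 = y, x_2 = y'. Then x_1' = x_2 and x_2' = -10x_1 + 6x_2.
A = [[0,1],[-10,6]]; det(A-λI) = λ^2 - 6λ + 10.
Eigenvalues λ = 3 ± i.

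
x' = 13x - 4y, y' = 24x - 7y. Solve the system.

Coefficient matrix A = [[13, -4], [24, -7]].
Characteristic polynomial det(A - λI) = λ^2 - 6λ + 5 = 0.
Eigenvalues λ = 5, 1.
For λ=5: (A-λI) row 1 is [8, -4], so an eigenvector is (1, 2).
For λ=1: (A-λI) row 1 is [12, -4], so an eigenvector is (1, 3).
General solution: K_1e^(5t)(1,2) + K_2e^(t)(1,3).

x(t) = K_1e^(5t) + K_2e^(t), y(t) = 2K_1e^(5t) + 3K_2e^(t)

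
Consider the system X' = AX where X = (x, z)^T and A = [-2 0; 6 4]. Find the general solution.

x(t) = K_1e^(-2t), z(t) = -K_1e^(-2t) + K_2e^(4t)

Coefficient matrix A = [[-2, 0], [6, 4]].
Characteristic polynomial det(A - λI) = λ^2 - 2λ - 8 = 0.
Eigenvalues λ = -2, 4.
For λ=-2: (A-λI) row 2 is [6, 6], so an eigenvector is (1, -1).
For λ=4: (A-λI) row 1 is [-6, 0], so an eigenvector is (0, 1).
General solution: K_1e^(-2t)(1,-1) + K_2e^(4t)(0,1).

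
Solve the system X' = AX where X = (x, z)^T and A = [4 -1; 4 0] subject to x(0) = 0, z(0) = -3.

x(t) = 3te^(2t), z(t) = 6te^(2t) - 3e^(2t)

Coefficient matrix A = [[4, -1], [4, 0]].
Characteristic polynomial det(A - λI) = λ^2 - 4λ + 4 = 0.
Single eigenvalue λ = 2 with algebraic multiplicity 2.
Eigenvector v = (-1,-2); generalized eigenvector w with (A-λI)w=v is (-2,-3).
General solution: e^(2t)[K_1·v + K_2·(t·v + w)].
Applying x(0)=0, z(0)=-3 gives K_1=6, K_2=-3.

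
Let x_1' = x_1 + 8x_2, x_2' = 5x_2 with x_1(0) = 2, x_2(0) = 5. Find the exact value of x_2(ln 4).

5120

A = [[1,8],[0,5]]; eigenvalues λ = 1, 5.
Eigenvectors: (-1,0) for λ=1, (-2,-1) for λ=5.
From the initial condition, c_1 = 8, c_2 = -5.
x_2(ln 4) = (8)(4^1)(0) + (-5)(4^5)(-1) = 5120.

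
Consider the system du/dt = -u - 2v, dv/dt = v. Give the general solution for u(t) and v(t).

Coefficient matrix A = [[-1, -2], [0, 1]].
Characteristic polynomial det(A - λI) = λ^2 - 1 = 0.
Eigenvalues λ = -1, 1.
For λ=-1: (A-λI) row 1 is [0, -2], so an eigenvector is (1, 0).
For λ=1: (A-λI) row 1 is [-2, -2], so an eigenvector is (-1, 1).
General solution: K_1e^(-t)(1,0) + K_2e^(t)(-1,1).

u(t) = K_1e^(-t) - K_2e^(t), v(t) = K_2e^(t)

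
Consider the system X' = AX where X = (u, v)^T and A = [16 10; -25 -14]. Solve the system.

u(t) = -K_1e^(t)sin(5t) - K_1e^(t)cos(5t) - K_2e^(t)sin(5t) + K_2e^(t)cos(5t), v(t) = 2K_1e^(t)sin(5t) + K_1e^(t)cos(5t) + K_2e^(t)sin(5t) - 2K_2e^(t)cos(5t)

Coefficient matrix A = [[16, 10], [-25, -14]].
Characteristic polynomial det(A - λI) = λ^2 - 2λ + 26 = 0.
Eigenvalues λ = 1 ± 5i (complex conjugate pair).
For λ=1+5i: an eigenvector is (-1,1) - i(-1,2) = (-1 + i, 1 - 2i).
A real fundamental pair from Re and Im of e^((1+5i)t)v: X_1 = e^(t)(cos(5t)·(-1,1) + sin(5t)·(-1,2)), X_2 = e^(t)(sin(5t)·(-1,1) - cos(5t)·(-1,2)).
General solution: K_1X_1 + K_2X_2.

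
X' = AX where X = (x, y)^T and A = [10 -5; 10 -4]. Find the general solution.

Coefficient matrix A = [[10, -5], [10, -4]].
Characteristic polynomial det(A - λI) = λ^2 - 6λ + 10 = 0.
Eigenvalues λ = 3 ± i (complex conjugate pair).
For λ=3+i: an eigenvector is (-1,-1) - i(-2,-3) = (-1 + 2i, -1 + 3i).
A real fundamental pair from Re and Im of e^((3+i)t)v: X_1 = e^(3t)(cos(t)·(-1,-1) + sin(t)·(-2,-3)), X_2 = e^(3t)(sin(t)·(-1,-1) - cos(t)·(-2,-3)).
General solution: K_1X_1 + K_2X_2.

x(t) = -2K_1e^(3t)sin(t) - K_1e^(3t)cos(t) - K_2e^(3t)sin(t) + 2K_2e^(3t)cos(t), y(t) = -3K_1e^(3t)sin(t) - K_1e^(3t)cos(t) - K_2e^(3t)sin(t) + 3K_2e^(3t)cos(t)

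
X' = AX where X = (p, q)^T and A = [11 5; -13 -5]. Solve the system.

p(t) = 2C_1e^(3t)sin(t) - C_1e^(3t)cos(t) - C_2e^(3t)sin(t) - 2C_2e^(3t)cos(t), q(t) = -3C_1e^(3t)sin(t) + 2C_1e^(3t)cos(t) + 2C_2e^(3t)sin(t) + 3C_2e^(3t)cos(t)

Coefficient matrix A = [[11, 5], [-13, -5]].
Characteristic polynomial det(A - λI) = λ^2 - 6λ + 10 = 0.
Eigenvalues λ = 3 ± i (complex conjugate pair).
For λ=3+i: an eigenvector is (-1,2) - i(2,-3) = (-1 - 2i, 2 + 3i).
A real fundamental pair from Re and Im of e^((3+i)t)v: X_1 = e^(3t)(cos(t)·(-1,2) + sin(t)·(2,-3)), X_2 = e^(3t)(sin(t)·(-1,2) - cos(t)·(2,-3)).
General solution: C_1X_1 + C_2X_2.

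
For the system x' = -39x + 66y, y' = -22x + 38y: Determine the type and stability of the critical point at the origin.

A = [[-39,66],[-22,38]]; det(A-λI) = λ^2 + λ - 30.
λ = 5, -6: opposite signs.

saddle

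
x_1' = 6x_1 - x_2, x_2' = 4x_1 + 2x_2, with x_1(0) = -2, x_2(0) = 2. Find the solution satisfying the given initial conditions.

x_1(t) = -6te^(4t) - 2e^(4t), x_2(t) = -12te^(4t) + 2e^(4t)

Coefficient matrix A = [[6, -1], [4, 2]].
Characteristic polynomial det(A - λI) = λ^2 - 8λ + 16 = 0.
Single eigenvalue λ = 4 with algebraic multiplicity 2.
Eigenvector v = (-1,-2); generalized eigenvector w with (A-λI)w=v is (1,3).
General solution: e^(4t)[c_1·v + c_2·(t·v + w)].
Applying x_1(0)=-2, x_2(0)=2 gives c_1=8, c_2=6.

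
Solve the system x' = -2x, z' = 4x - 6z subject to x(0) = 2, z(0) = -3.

Coefficient matrix A = [[-2, 0], [4, -6]].
Characteristic polynomial det(A - λI) = λ^2 + 8λ + 12 = 0.
Eigenvalues λ = -6, -2.
For λ=-6: (A-λI) row 1 is [4, 0], so an eigenvector is (0, -1).
For λ=-2: (A-λI) row 2 is [4, -4], so an eigenvector is (1, 1).
General solution: K_1e^(-6t)(0,-1) + K_2e^(-2t)(1,1).
Applying x(0)=2, z(0)=-3 gives K_1=5, K_2=2.

x(t) = 2e^(-2t), z(t) = 2e^(-2t) - 5e^(-6t)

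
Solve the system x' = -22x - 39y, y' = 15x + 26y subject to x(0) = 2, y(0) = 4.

x(t) = -68e^(2t)sin(3t) + 2e^(2t)cos(3t), y(t) = 42e^(2t)sin(3t) + 4e^(2t)cos(3t)

Coefficient matrix A = [[-22, -39], [15, 26]].
Characteristic polynomial det(A - λI) = λ^2 - 4λ + 13 = 0.
Eigenvalues λ = 2 ± 3i (complex conjugate pair).
For λ=2+3i: an eigenvector is (-3,2) - i(-2,1) = (-3 + 2i, 2 - i).
A real fundamental pair from Re and Im of e^((2+3i)t)v: X_1 = e^(2t)(cos(3t)·(-3,2) + sin(3t)·(-2,1)), X_2 = e^(2t)(sin(3t)·(-3,2) - cos(3t)·(-2,1)).
General solution: K_1X_1 + K_2X_2.
Applying x(0)=2, y(0)=4 gives K_1=10, K_2=16.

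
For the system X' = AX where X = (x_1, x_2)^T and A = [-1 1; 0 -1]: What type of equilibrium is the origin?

A = [[-1,1],[0,-1]]; det(A-λI) = λ^2 + 2λ + 1.
repeated λ = -1 with a single eigenvector.

stable improper node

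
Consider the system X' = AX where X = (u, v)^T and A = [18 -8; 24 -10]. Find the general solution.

Coefficient matrix A = [[18, -8], [24, -10]].
Characteristic polynomial det(A - λI) = λ^2 - 8λ + 12 = 0.
Eigenvalues λ = 2, 6.
For λ=2: (A-λI) row 1 is [16, -8], so an eigenvector is (1, 2).
For λ=6: (A-λI) row 1 is [12, -8], so an eigenvector is (-2, -3).
General solution: C_1e^(2t)(1,2) + C_2e^(6t)(-2,-3).

u(t) = C_1e^(2t) - 2C_2e^(6t), v(t) = 2C_1e^(2t) - 3C_2e^(6t)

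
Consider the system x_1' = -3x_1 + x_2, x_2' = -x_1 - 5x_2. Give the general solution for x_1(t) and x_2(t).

Coefficient matrix A = [[-3, 1], [-1, -5]].
Characteristic polynomial det(A - λI) = λ^2 + 8λ + 16 = 0.
Single eigenvalue λ = -4 with algebraic multiplicity 2.
Eigenvector v = (-1,1); generalized eigenvector w with (A-λI)w=v is (-1,0).
General solution: e^(-4t)[K_1·v + K_2·(t·v + w)].

x_1(t) = -K_1e^(-4t) - K_2te^(-4t) - K_2e^(-4t), x_2(t) = K_1e^(-4t) + K_2te^(-4t)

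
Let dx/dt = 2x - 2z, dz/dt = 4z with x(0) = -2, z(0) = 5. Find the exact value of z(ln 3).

A = [[2,-2],[0,4]]; eigenvalues λ = 2, 4.
Eigenvectors: (1,0) for λ=2, (-1,1) for λ=4.
From the initial condition, c_1 = 3, c_2 = 5.
z(ln 3) = (3)(3^2)(0) + (5)(3^4)(1) = 405.

405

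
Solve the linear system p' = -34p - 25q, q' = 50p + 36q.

p(t) = -2c_1e^(t)sin(5t) + c_1e^(t)cos(5t) + c_2e^(t)sin(5t) + 2c_2e^(t)cos(5t), q(t) = 3c_1e^(t)sin(5t) - c_1e^(t)cos(5t) - c_2e^(t)sin(5t) - 3c_2e^(t)cos(5t)

Coefficient matrix A = [[-34, -25], [50, 36]].
Characteristic polynomial det(A - λI) = λ^2 - 2λ + 26 = 0.
Eigenvalues λ = 1 ± 5i (complex conjugate pair).
For λ=1+5i: an eigenvector is (1,-1) - i(-2,3) = (1 + 2i, -1 - 3i).
A real fundamental pair from Re and Im of e^((1+5i)t)v: X_1 = e^(t)(cos(5t)·(1,-1) + sin(5t)·(-2,3)), X_2 = e^(t)(sin(5t)·(1,-1) - cos(5t)·(-2,3)).
General solution: c_1X_1 + c_2X_2.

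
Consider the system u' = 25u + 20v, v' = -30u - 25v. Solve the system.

Coefficient matrix A = [[25, 20], [-30, -25]].
Characteristic polynomial det(A - λI) = λ^2 - 25 = 0.
Eigenvalues λ = 5, -5.
For λ=5: (A-λI) row 1 is [20, 20], so an eigenvector is (1, -1).
For λ=-5: (A-λI) row 1 is [30, 20], so an eigenvector is (2, -3).
General solution: K_1e^(5t)(1,-1) + K_2e^(-5t)(2,-3).

u(t) = K_1e^(5t) + 2K_2e^(-5t), v(t) = -K_1e^(5t) - 3K_2e^(-5t)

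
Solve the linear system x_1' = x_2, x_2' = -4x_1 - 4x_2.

x_1(t) = K_1e^(-2t) + K_2te^(-2t) + K_2e^(-2t), x_2(t) = -2K_1e^(-2t) - 2K_2te^(-2t) - K_2e^(-2t)

Coefficient matrix A = [[0, 1], [-4, -4]].
Characteristic polynomial det(A - λI) = λ^2 + 4λ + 4 = 0.
Single eigenvalue λ = -2 with algebraic multiplicity 2.
Eigenvector v = (1,-2); generalized eigenvector w with (A-λI)w=v is (1,-1).
General solution: e^(-2t)[K_1·v + K_2·(t·v + w)].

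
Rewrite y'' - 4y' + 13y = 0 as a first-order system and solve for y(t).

Let x_1 = y, x_2 = y'. Then x_1' = x_2 and x_2' = -13x_1 + 4x_2.
A = [[0,1],[-13,4]]; det(A-λI) = λ^2 - 4λ + 13.
Eigenvalues λ = 2 ± 3i.

y(t) = c_1e^(2t)cos(3t) + c_2e^(2t)sin(3t)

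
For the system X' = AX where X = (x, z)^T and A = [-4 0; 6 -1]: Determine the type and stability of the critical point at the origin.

A = [[-4,0],[6,-1]]; det(A-λI) = λ^2 + 5λ + 4.
λ = -4, -1: both negative.

stable node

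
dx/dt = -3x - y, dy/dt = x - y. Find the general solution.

x(t) = -K_1e^(-2t) - K_2te^(-2t) + 2K_2e^(-2t), y(t) = K_1e^(-2t) + K_2te^(-2t) - K_2e^(-2t)

Coefficient matrix A = [[-3, -1], [1, -1]].
Characteristic polynomial det(A - λI) = λ^2 + 4λ + 4 = 0.
Single eigenvalue λ = -2 with algebraic multiplicity 2.
Eigenvector v = (-1,1); generalized eigenvector w with (A-λI)w=v is (2,-1).
General solution: e^(-2t)[K_1·v + K_2·(t·v + w)].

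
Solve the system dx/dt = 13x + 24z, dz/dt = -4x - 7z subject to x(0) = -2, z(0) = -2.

x(t) = -18e^(5t) + 16e^(t), z(t) = 6e^(5t) - 8e^(t)

Coefficient matrix A = [[13, 24], [-4, -7]].
Characteristic polynomial det(A - λI) = λ^2 - 6λ + 5 = 0.
Eigenvalues λ = 1, 5.
For λ=1: (A-λI) row 1 is [12, 24], so an eigenvector is (2, -1).
For λ=5: (A-λI) row 1 is [8, 24], so an eigenvector is (3, -1).
General solution: C_1e^(t)(2,-1) + C_2e^(5t)(3,-1).
Applying x(0)=-2, z(0)=-2 gives C_1=8, C_2=-6.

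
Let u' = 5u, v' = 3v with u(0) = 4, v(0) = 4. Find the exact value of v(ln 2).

A = [[5,0],[0,3]]; eigenvalues λ = 3, 5.
Eigenvectors: (0,-1) for λ=3, (1,0) for λ=5.
From the initial condition, c_1 = -4, c_2 = 4.
v(ln 2) = (-4)(2^3)(-1) + (4)(2^5)(0) = 32.

32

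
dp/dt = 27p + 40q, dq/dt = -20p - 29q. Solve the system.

Coefficient matrix A = [[27, 40], [-20, -29]].
Characteristic polynomial det(A - λI) = λ^2 + 2λ + 17 = 0.
Eigenvalues λ = -1 ± 4i (complex conjugate pair).
For λ=-1+4i: an eigenvector is (-1,1) - i(3,-2) = (-1 - 3i, 1 + 2i).
A real fundamental pair from Re and Im of e^((-1+4i)t)v: X_1 = e^(-t)(cos(4t)·(-1,1) + sin(4t)·(3,-2)), X_2 = e^(-t)(sin(4t)·(-1,1) - cos(4t)·(3,-2)).
General solution: C_1X_1 + C_2X_2.

p(t) = 3C_1e^(-t)sin(4t) - C_1e^(-t)cos(4t) - C_2e^(-t)sin(4t) - 3C_2e^(-t)cos(4t), q(t) = -2C_1e^(-t)sin(4t) + C_1e^(-t)cos(4t) + C_2e^(-t)sin(4t) + 2C_2e^(-t)cos(4t)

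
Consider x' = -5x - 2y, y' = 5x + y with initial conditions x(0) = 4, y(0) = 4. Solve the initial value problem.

x(t) = -20e^(-2t)sin(t) + 4e^(-2t)cos(t), y(t) = 32e^(-2t)sin(t) + 4e^(-2t)cos(t)

Coefficient matrix A = [[-5, -2], [5, 1]].
Characteristic polynomial det(A - λI) = λ^2 + 4λ + 5 = 0.
Eigenvalues λ = -2 ± i (complex conjugate pair).
For λ=-2+i: an eigenvector is (1,-2) - i(1,-1) = (1 - i, -2 + i).
A real fundamental pair from Re and Im of e^((-2+i)t)v: X_1 = e^(-2t)(cos(t)·(1,-2) + sin(t)·(1,-1)), X_2 = e^(-2t)(sin(t)·(1,-2) - cos(t)·(1,-1)).
General solution: c_1X_1 + c_2X_2.
Applying x(0)=4, y(0)=4 gives c_1=-8, c_2=-12.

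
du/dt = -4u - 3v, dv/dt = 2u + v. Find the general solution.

u(t) = K_1e^(-t) + 3K_2e^(-2t), v(t) = -K_1e^(-t) - 2K_2e^(-2t)

Coefficient matrix A = [[-4, -3], [2, 1]].
Characteristic polynomial det(A - λI) = λ^2 + 3λ + 2 = 0.
Eigenvalues λ = -1, -2.
For λ=-1: (A-λI) row 1 is [-3, -3], so an eigenvector is (1, -1).
For λ=-2: (A-λI) row 1 is [-2, -3], so an eigenvector is (3, -2).
General solution: K_1e^(-t)(1,-1) + K_2e^(-2t)(3,-2).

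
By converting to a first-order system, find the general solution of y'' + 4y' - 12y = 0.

y(t) = c_1e^(-6t) + c_2e^(2t)

Let x_1 = y, x_2 = y'. Then x_1' = x_2 and x_2' = 12x_1 - 4x_2.
A = [[0,1],[12,-4]]; det(A-λI) = λ^2 + 4λ - 12.
Eigenvalues λ = -6, 2 with eigenvectors (1,-6), (1,2).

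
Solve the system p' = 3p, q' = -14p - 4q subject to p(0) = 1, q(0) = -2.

Coefficient matrix A = [[3, 0], [-14, -4]].
Characteristic polynomial det(A - λI) = λ^2 + λ - 12 = 0.
Eigenvalues λ = -4, 3.
For λ=-4: (A-λI) row 1 is [7, 0], so an eigenvector is (0, -1).
For λ=3: (A-λI) row 2 is [-14, -7], so an eigenvector is (-1, 2).
General solution: K_1e^(-4t)(0,-1) + K_2e^(3t)(-1,2).
Applying p(0)=1, q(0)=-2 gives K_1=0, K_2=-1.

p(t) = e^(3t), q(t) = -2e^(3t)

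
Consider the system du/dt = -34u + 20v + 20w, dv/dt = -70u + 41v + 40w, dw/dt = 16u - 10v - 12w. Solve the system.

u(t) = 4c_1e^(t) + 5c_2e^(-2t) - 2c_3e^(-4t), v(t) = 9c_1e^(t) + 10c_2e^(-2t) - 4c_3e^(-4t), w(t) = -2c_1e^(t) - 2c_2e^(-2t) + c_3e^(-4t)

Coefficient matrix A = [[-34, 20, 20], [-70, 41, 40], [16, -10, -12]].
det(A - λI) = 0 gives eigenvalues λ = 1, -2, -4.
For λ=1: eigenvector (4,9,-2).
For λ=-2: eigenvector (5,10,-2).
For λ=-4: eigenvector (-2,-4,1).
General solution: c_1e^(t)(4,9,-2) + c_2e^(-2t)(5,10,-2) + c_3e^(-4t)(-2,-4,1).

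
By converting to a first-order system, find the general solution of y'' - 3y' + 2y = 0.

y(t) = K_1e^(2t) + K_2e^(t)

Let x_1 = y, x_2 = y'. Then x_1' = x_2 and x_2' = -2x_1 + 3x_2.
A = [[0,1],[-2,3]]; det(A-λI) = λ^2 - 3λ + 2.
Eigenvalues λ = 2, 1 with eigenvectors (1,2), (1,1).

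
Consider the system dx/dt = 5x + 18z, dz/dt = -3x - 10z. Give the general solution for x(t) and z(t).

x(t) = 3K_1e^(-t) + 2K_2e^(-4t), z(t) = -K_1e^(-t) - K_2e^(-4t)

Coefficient matrix A = [[5, 18], [-3, -10]].
Characteristic polynomial det(A - λI) = λ^2 + 5λ + 4 = 0.
Eigenvalues λ = -1, -4.
For λ=-1: (A-λI) row 1 is [6, 18], so an eigenvector is (3, -1).
For λ=-4: (A-λI) row 1 is [9, 18], so an eigenvector is (2, -1).
General solution: K_1e^(-t)(3,-1) + K_2e^(-4t)(2,-1).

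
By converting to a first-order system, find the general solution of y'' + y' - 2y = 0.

y(t) = K_1e^(t) + K_2e^(-2t)

Let x_1 = y, x_2 = y'. Then x_1' = x_2 and x_2' = 2x_1 - x_2.
A = [[0,1],[2,-1]]; det(A-λI) = λ^2 + λ - 2.
Eigenvalues λ = 1, -2 with eigenvectors (1,1), (1,-2).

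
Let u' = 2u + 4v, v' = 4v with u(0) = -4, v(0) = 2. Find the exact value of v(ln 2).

32

A = [[2,4],[0,4]]; eigenvalues λ = 4, 2.
Eigenvectors: (2,1) for λ=4, (1,0) for λ=2.
From the initial condition, c_1 = 2, c_2 = -8.
v(ln 2) = (2)(2^4)(1) + (-8)(2^2)(0) = 32.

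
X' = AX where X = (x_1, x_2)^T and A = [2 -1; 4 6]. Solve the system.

x_1(t) = K_1e^(4t) + K_2te^(4t) - 2K_2e^(4t), x_2(t) = -2K_1e^(4t) - 2K_2te^(4t) + 3K_2e^(4t)

Coefficient matrix A = [[2, -1], [4, 6]].
Characteristic polynomial det(A - λI) = λ^2 - 8λ + 16 = 0.
Single eigenvalue λ = 4 with algebraic multiplicity 2.
Eigenvector v = (1,-2); generalized eigenvector w with (A-λI)w=v is (-2,3).
General solution: e^(4t)[K_1·v + K_2·(t·v + w)].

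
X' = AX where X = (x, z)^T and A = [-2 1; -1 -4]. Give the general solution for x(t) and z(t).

x(t) = -K_1e^(-3t) - K_2te^(-3t) - K_2e^(-3t), z(t) = K_1e^(-3t) + K_2te^(-3t)

Coefficient matrix A = [[-2, 1], [-1, -4]].
Characteristic polynomial det(A - λI) = λ^2 + 6λ + 9 = 0.
Single eigenvalue λ = -3 with algebraic multiplicity 2.
Eigenvector v = (-1,1); generalized eigenvector w with (A-λI)w=v is (-1,0).
General solution: e^(-3t)[K_1·v + K_2·(t·v + w)].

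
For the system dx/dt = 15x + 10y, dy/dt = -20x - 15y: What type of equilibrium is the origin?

saddle

A = [[15,10],[-20,-15]]; det(A-λI) = λ^2 - 25.
λ = -5, 5: opposite signs.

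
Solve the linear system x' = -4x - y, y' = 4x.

x(t) = -K_1e^(-2t) - K_2te^(-2t) - K_2e^(-2t), y(t) = 2K_1e^(-2t) + 2K_2te^(-2t) + 3K_2e^(-2t)

Coefficient matrix A = [[-4, -1], [4, 0]].
Characteristic polynomial det(A - λI) = λ^2 + 4λ + 4 = 0.
Single eigenvalue λ = -2 with algebraic multiplicity 2.
Eigenvector v = (-1,2); generalized eigenvector w with (A-λI)w=v is (-1,3).
General solution: e^(-2t)[K_1·v + K_2·(t·v + w)].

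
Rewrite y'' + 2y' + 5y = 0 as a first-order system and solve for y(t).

y(t) = C_1e^(-t)cos(2t) + C_2e^(-t)sin(2t)

Let x_1 = y, x_2 = y'. Then x_1' = x_2 and x_2' = -5x_1 - 2x_2.
A = [[0,1],[-5,-2]]; det(A-λI) = λ^2 + 2λ + 5.
Eigenvalues λ = -1 ± 2i.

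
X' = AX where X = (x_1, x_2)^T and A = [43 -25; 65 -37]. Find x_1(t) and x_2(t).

Coefficient matrix A = [[43, -25], [65, -37]].
Characteristic polynomial det(A - λI) = λ^2 - 6λ + 34 = 0.
Eigenvalues λ = 3 ± 5i (complex conjugate pair).
For λ=3+5i: an eigenvector is (1,2) - i(-2,-3) = (1 + 2i, 2 + 3i).
A real fundamental pair from Re and Im of e^((3+5i)t)v: X_1 = e^(3t)(cos(5t)·(1,2) + sin(5t)·(-2,-3)), X_2 = e^(3t)(sin(5t)·(1,2) - cos(5t)·(-2,-3)).
General solution: c_1X_1 + c_2X_2.

x_1(t) = -2c_1e^(3t)sin(5t) + c_1e^(3t)cos(5t) + c_2e^(3t)sin(5t) + 2c_2e^(3t)cos(5t), x_2(t) = -3c_1e^(3t)sin(5t) + 2c_1e^(3t)cos(5t) + 2c_2e^(3t)sin(5t) + 3c_2e^(3t)cos(5t)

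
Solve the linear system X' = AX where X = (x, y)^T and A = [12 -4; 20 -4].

x(t) = -c_1e^(4t)cos(4t) - c_2e^(4t)sin(4t), y(t) = -c_1e^(4t)sin(4t) - 2c_1e^(4t)cos(4t) - 2c_2e^(4t)sin(4t) + c_2e^(4t)cos(4t)

Coefficient matrix A = [[12, -4], [20, -4]].
Characteristic polynomial det(A - λI) = λ^2 - 8λ + 32 = 0.
Eigenvalues λ = 4 ± 4i (complex conjugate pair).
For λ=4+4i: an eigenvector is (-1,-2) - i(0,-1) = (-1, -2 + i).
A real fundamental pair from Re and Im of e^((4+4i)t)v: X_1 = e^(4t)(cos(4t)·(-1,-2) + sin(4t)·(0,-1)), X_2 = e^(4t)(sin(4t)·(-1,-2) - cos(4t)·(0,-1)).
General solution: c_1X_1 + c_2X_2.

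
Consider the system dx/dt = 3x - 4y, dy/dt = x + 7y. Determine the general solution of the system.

Coefficient matrix A = [[3, -4], [1, 7]].
Characteristic polynomial det(A - λI) = λ^2 - 10λ + 25 = 0.
Single eigenvalue λ = 5 with algebraic multiplicity 2.
Eigenvector v = (2,-1); generalized eigenvector w with (A-λI)w=v is (-1,0).
General solution: e^(5t)[K_1·v + K_2·(t·v + w)].

x(t) = 2K_1e^(5t) + 2K_2te^(5t) - K_2e^(5t), y(t) = -K_1e^(5t) - K_2te^(5t)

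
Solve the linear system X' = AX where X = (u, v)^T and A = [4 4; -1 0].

Coefficient matrix A = [[4, 4], [-1, 0]].
Characteristic polynomial det(A - λI) = λ^2 - 4λ + 4 = 0.
Single eigenvalue λ = 2 with algebraic multiplicity 2.
Eigenvector v = (-2,1); generalized eigenvector w with (A-λI)w=v is (-3,1).
General solution: e^(2t)[C_1·v + C_2·(t·v + w)].

u(t) = -2C_1e^(2t) - 2C_2te^(2t) - 3C_2e^(2t), v(t) = C_1e^(2t) + C_2te^(2t) + C_2e^(2t)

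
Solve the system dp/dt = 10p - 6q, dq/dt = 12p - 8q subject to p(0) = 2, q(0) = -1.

Coefficient matrix A = [[10, -6], [12, -8]].
Characteristic polynomial det(A - λI) = λ^2 - 2λ - 8 = 0.
Eigenvalues λ = 4, -2.
For λ=4: (A-λI) row 1 is [6, -6], so an eigenvector is (1, 1).
For λ=-2: (A-λI) row 1 is [12, -6], so an eigenvector is (1, 2).
General solution: c_1e^(4t)(1,1) + c_2e^(-2t)(1,2).
Applying p(0)=2, q(0)=-1 gives c_1=5, c_2=-3.

p(t) = 5e^(4t) - 3e^(-2t), q(t) = 5e^(4t) - 6e^(-2t)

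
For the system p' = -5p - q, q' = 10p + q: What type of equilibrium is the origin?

A = [[-5,-1],[10,1]]; det(A-λI) = λ^2 + 4λ + 5.
λ = -2 ± i: negative real part.

stable spiral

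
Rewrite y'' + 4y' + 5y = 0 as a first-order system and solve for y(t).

Let x_1 = y, x_2 = y'. Then x_1' = x_2 and x_2' = -5x_1 - 4x_2.
A = [[0,1],[-5,-4]]; det(A-λI) = λ^2 + 4λ + 5.
Eigenvalues λ = -2 ± i.

y(t) = c_1e^(-2t)cos(t) + c_2e^(-2t)sin(t)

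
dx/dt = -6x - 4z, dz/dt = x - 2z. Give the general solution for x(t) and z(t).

x(t) = -2K_1e^(-4t) - 2K_2te^(-4t) + 3K_2e^(-4t), z(t) = K_1e^(-4t) + K_2te^(-4t) - K_2e^(-4t)

Coefficient matrix A = [[-6, -4], [1, -2]].
Characteristic polynomial det(A - λI) = λ^2 + 8λ + 16 = 0.
Single eigenvalue λ = -4 with algebraic multiplicity 2.
Eigenvector v = (-2,1); generalized eigenvector w with (A-λI)w=v is (3,-1).
General solution: e^(-4t)[K_1·v + K_2·(t·v + w)].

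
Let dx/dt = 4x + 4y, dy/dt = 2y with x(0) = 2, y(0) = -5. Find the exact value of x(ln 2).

A = [[4,4],[0,2]]; eigenvalues λ = 4, 2.
Eigenvectors: (-1,0) for λ=4, (2,-1) for λ=2.
From the initial condition, c_1 = 8, c_2 = 5.
x(ln 2) = (8)(2^4)(-1) + (5)(2^2)(2) = -88.

-88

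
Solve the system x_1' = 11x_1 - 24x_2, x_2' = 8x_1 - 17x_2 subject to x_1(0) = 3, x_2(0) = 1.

x_1(t) = 6e^(-t) - 3e^(-5t), x_2(t) = 3e^(-t) - 2e^(-5t)

Coefficient matrix A = [[11, -24], [8, -17]].
Characteristic polynomial det(A - λI) = λ^2 + 6λ + 5 = 0.
Eigenvalues λ = -5, -1.
For λ=-5: (A-λI) row 1 is [16, -24], so an eigenvector is (-3, -2).
For λ=-1: (A-λI) row 1 is [12, -24], so an eigenvector is (-2, -1).
General solution: K_1e^(-5t)(-3,-2) + K_2e^(-t)(-2,-1).
Applying x_1(0)=3, x_2(0)=1 gives K_1=1, K_2=-3.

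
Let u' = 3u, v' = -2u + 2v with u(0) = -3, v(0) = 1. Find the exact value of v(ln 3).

117

A = [[3,0],[-2,2]]; eigenvalues λ = 2, 3.
Eigenvectors: (0,1) for λ=2, (1,-2) for λ=3.
From the initial condition, c_1 = -5, c_2 = -3.
v(ln 3) = (-5)(3^2)(1) + (-3)(3^3)(-2) = 117.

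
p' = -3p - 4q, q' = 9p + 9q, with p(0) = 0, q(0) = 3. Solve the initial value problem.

p(t) = -12te^(3t), q(t) = 18te^(3t) + 3e^(3t)

Coefficient matrix A = [[-3, -4], [9, 9]].
Characteristic polynomial det(A - λI) = λ^2 - 6λ + 9 = 0.
Single eigenvalue λ = 3 with algebraic multiplicity 2.
Eigenvector v = (2,-3); generalized eigenvector w with (A-λI)w=v is (-1,1).
General solution: e^(3t)[c_1·v + c_2·(t·v + w)].
Applying p(0)=0, q(0)=3 gives c_1=-3, c_2=-6.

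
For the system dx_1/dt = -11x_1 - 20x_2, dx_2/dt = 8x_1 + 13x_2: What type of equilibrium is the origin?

unstable spiral

A = [[-11,-20],[8,13]]; det(A-λI) = λ^2 - 2λ + 17.
λ = 1 ± 4i: positive real part.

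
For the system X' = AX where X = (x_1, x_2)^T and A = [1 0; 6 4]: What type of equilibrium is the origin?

unstable node

A = [[1,0],[6,4]]; det(A-λI) = λ^2 - 5λ + 4.
λ = 4, 1: both positive.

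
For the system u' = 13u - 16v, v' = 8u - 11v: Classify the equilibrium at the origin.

saddle

A = [[13,-16],[8,-11]]; det(A-λI) = λ^2 - 2λ - 15.
λ = -3, 5: opposite signs.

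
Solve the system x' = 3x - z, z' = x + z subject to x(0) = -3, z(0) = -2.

Coefficient matrix A = [[3, -1], [1, 1]].
Characteristic polynomial det(A - λI) = λ^2 - 4λ + 4 = 0.
Single eigenvalue λ = 2 with algebraic multiplicity 2.
Eigenvector v = (-1,-1); generalized eigenvector w with (A-λI)w=v is (1,2).
General solution: e^(2t)[K_1·v + K_2·(t·v + w)].
Applying x(0)=-3, z(0)=-2 gives K_1=4, K_2=1.

x(t) = -te^(2t) - 3e^(2t), z(t) = -te^(2t) - 2e^(2t)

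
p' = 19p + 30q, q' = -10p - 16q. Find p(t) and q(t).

Coefficient matrix A = [[19, 30], [-10, -16]].
Characteristic polynomial det(A - λI) = λ^2 - 3λ - 4 = 0.
Eigenvalues λ = -1, 4.
For λ=-1: (A-λI) row 1 is [20, 30], so an eigenvector is (-3, 2).
For λ=4: (A-λI) row 1 is [15, 30], so an eigenvector is (-2, 1).
General solution: K_1e^(-t)(-3,2) + K_2e^(4t)(-2,1).

p(t) = -3K_1e^(-t) - 2K_2e^(4t), q(t) = 2K_1e^(-t) + K_2e^(4t)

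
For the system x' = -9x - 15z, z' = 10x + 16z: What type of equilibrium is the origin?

unstable node

A = [[-9,-15],[10,16]]; det(A-λI) = λ^2 - 7λ + 6.
λ = 6, 1: both positive.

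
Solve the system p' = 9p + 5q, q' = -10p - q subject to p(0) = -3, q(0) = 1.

p(t) = -2e^(4t)sin(5t) - 3e^(4t)cos(5t), q(t) = 5e^(4t)sin(5t) + e^(4t)cos(5t)

Coefficient matrix A = [[9, 5], [-10, -1]].
Characteristic polynomial det(A - λI) = λ^2 - 8λ + 41 = 0.
Eigenvalues λ = 4 ± 5i (complex conjugate pair).
For λ=4+5i: an eigenvector is (0,-1) - i(-1,1) = (0 + i, -1 - i).
A real fundamental pair from Re and Im of e^((4+5i)t)v: X_1 = e^(4t)(cos(5t)·(0,-1) + sin(5t)·(-1,1)), X_2 = e^(4t)(sin(5t)·(0,-1) - cos(5t)·(-1,1)).
General solution: C_1X_1 + C_2X_2.
Applying p(0)=-3, q(0)=1 gives C_1=2, C_2=-3.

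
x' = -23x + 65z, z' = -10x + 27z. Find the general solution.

Coefficient matrix A = [[-23, 65], [-10, 27]].
Characteristic polynomial det(A - λI) = λ^2 - 4λ + 29 = 0.
Eigenvalues λ = 2 ± 5i (complex conjugate pair).
For λ=2+5i: an eigenvector is (-2,-1) - i(-3,-1) = (-2 + 3i, -1 + i).
A real fundamental pair from Re and Im of e^((2+5i)t)v: X_1 = e^(2t)(cos(5t)·(-2,-1) + sin(5t)·(-3,-1)), X_2 = e^(2t)(sin(5t)·(-2,-1) - cos(5t)·(-3,-1)).
General solution: C_1X_1 + C_2X_2.

x(t) = -3C_1e^(2t)sin(5t) - 2C_1e^(2t)cos(5t) - 2C_2e^(2t)sin(5t) + 3C_2e^(2t)cos(5t), z(t) = -C_1e^(2t)sin(5t) - C_1e^(2t)cos(5t) - C_2e^(2t)sin(5t) + C_2e^(2t)cos(5t)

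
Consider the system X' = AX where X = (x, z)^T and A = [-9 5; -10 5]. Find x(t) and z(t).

Coefficient matrix A = [[-9, 5], [-10, 5]].
Characteristic polynomial det(A - λI) = λ^2 + 4λ + 5 = 0.
Eigenvalues λ = -2 ± i (complex conjugate pair).
For λ=-2+i: an eigenvector is (1,1) - i(-2,-3) = (1 + 2i, 1 + 3i).
A real fundamental pair from Re and Im of e^((-2+i)t)v: X_1 = e^(-2t)(cos(t)·(1,1) + sin(t)·(-2,-3)), X_2 = e^(-2t)(sin(t)·(1,1) - cos(t)·(-2,-3)).
General solution: c_1X_1 + c_2X_2.

x(t) = -2c_1e^(-2t)sin(t) + c_1e^(-2t)cos(t) + c_2e^(-2t)sin(t) + 2c_2e^(-2t)cos(t), z(t) = -3c_1e^(-2t)sin(t) + c_1e^(-2t)cos(t) + c_2e^(-2t)sin(t) + 3c_2e^(-2t)cos(t)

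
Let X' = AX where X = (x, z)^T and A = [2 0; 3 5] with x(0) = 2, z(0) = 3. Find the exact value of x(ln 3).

18

A = [[2,0],[3,5]]; eigenvalues λ = 2, 5.
Eigenvectors: (-1,1) for λ=2, (0,1) for λ=5.
From the initial condition, c_1 = -2, c_2 = 5.
x(ln 3) = (-2)(3^2)(-1) + (5)(3^5)(0) = 18.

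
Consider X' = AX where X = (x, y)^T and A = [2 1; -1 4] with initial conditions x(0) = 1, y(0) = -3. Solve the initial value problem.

x(t) = -4te^(3t) + e^(3t), y(t) = -4te^(3t) - 3e^(3t)

Coefficient matrix A = [[2, 1], [-1, 4]].
Characteristic polynomial det(A - λI) = λ^2 - 6λ + 9 = 0.
Single eigenvalue λ = 3 with algebraic multiplicity 2.
Eigenvector v = (-1,-1); generalized eigenvector w with (A-λI)w=v is (2,1).
General solution: e^(3t)[C_1·v + C_2·(t·v + w)].
Applying x(0)=1, y(0)=-3 gives C_1=7, C_2=4.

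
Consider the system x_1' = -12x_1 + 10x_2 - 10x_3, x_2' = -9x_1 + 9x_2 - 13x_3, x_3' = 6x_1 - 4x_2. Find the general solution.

x_1(t) = 2C_2e^(3t) + C_3e^(-2t), x_2(t) = C_1e^(-4t) + 3C_2e^(3t) + 2C_3e^(-2t), x_3(t) = C_1e^(-4t) + C_3e^(-2t)

Coefficient matrix A = [[-12, 10, -10], [-9, 9, -13], [6, -4, 0]].
det(A - λI) = 0 gives eigenvalues λ = -4, 3, -2.
For λ=-4: eigenvector (0,1,1).
For λ=3: eigenvector (2,3,0).
For λ=-2: eigenvector (1,2,1).
General solution: C_1e^(-4t)(0,1,1) + C_2e^(3t)(2,3,0) + C_3e^(-2t)(1,2,1).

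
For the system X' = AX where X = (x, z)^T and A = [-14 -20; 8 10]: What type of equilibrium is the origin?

stable spiral

A = [[-14,-20],[8,10]]; det(A-λI) = λ^2 + 4λ + 20.
λ = -2 ± 4i: negative real part.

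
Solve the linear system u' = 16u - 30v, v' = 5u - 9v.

u(t) = 3K_1e^(6t) - 2K_2e^(t), v(t) = K_1e^(6t) - K_2e^(t)

Coefficient matrix A = [[16, -30], [5, -9]].
Characteristic polynomial det(A - λI) = λ^2 - 7λ + 6 = 0.
Eigenvalues λ = 6, 1.
For λ=6: (A-λI) row 1 is [10, -30], so an eigenvector is (3, 1).
For λ=1: (A-λI) row 1 is [15, -30], so an eigenvector is (-2, -1).
General solution: K_1e^(6t)(3,1) + K_2e^(t)(-2,-1).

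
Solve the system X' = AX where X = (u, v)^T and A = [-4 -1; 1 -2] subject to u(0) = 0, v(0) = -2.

Coefficient matrix A = [[-4, -1], [1, -2]].
Characteristic polynomial det(A - λI) = λ^2 + 6λ + 9 = 0.
Single eigenvalue λ = -3 with algebraic multiplicity 2.
Eigenvector v = (-1,1); generalized eigenvector w with (A-λI)w=v is (2,-1).
General solution: e^(-3t)[c_1·v + c_2·(t·v + w)].
Applying u(0)=0, v(0)=-2 gives c_1=-4, c_2=-2.

u(t) = 2te^(-3t), v(t) = -2te^(-3t) - 2e^(-3t)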